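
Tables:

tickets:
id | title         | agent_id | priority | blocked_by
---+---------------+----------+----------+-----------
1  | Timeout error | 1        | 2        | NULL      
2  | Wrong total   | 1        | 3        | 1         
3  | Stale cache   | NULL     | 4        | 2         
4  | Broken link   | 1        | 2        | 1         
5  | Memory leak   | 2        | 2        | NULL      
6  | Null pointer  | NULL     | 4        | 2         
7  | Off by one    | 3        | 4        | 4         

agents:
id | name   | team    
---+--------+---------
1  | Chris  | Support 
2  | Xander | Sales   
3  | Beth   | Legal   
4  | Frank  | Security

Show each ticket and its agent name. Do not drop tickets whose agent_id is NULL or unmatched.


LEFT JOIN keeps every row from tickets (the left table); where agent_id has no match in agents, the agent columns become NULL. Walk through each ticket:
  - ticket 1 (Timeout error): agent_id=1 -> matches Chris
  - ticket 2 (Wrong total): agent_id=1 -> matches Chris
  - ticket 3 (Stale cache): agent_id=NULL, no match -> kept with NULL
  - ticket 4 (Broken link): agent_id=1 -> matches Chris
  - ticket 5 (Memory leak): agent_id=2 -> matches Xander
  - ticket 6 (Null pointer): agent_id=NULL, no match -> kept with NULL
  - ticket 7 (Off by one): agent_id=3 -> matches Beth
All 7 rows appear; 2 have NULL agent.

SQL:
SELECT a.title, b.name AS agent
FROM tickets a
LEFT JOIN agents b ON a.agent_id = b.id

Result:
title         | agent 
--------------+-------
Timeout error | Chris 
Wrong total   | Chris 
Stale cache   | NULL  
Broken link   | Chris 
Memory leak   | Xander
Null pointer  | NULL  
Off by one    | Beth  


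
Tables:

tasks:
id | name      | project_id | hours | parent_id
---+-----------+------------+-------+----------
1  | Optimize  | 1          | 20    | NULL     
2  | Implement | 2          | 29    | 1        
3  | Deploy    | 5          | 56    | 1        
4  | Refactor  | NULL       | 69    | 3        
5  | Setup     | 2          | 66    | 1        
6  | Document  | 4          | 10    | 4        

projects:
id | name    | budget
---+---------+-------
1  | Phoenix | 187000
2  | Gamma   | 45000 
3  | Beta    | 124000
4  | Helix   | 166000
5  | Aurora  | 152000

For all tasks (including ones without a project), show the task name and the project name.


LEFT JOIN keeps every row from tasks (the left table); where project_id has no match in projects, the project columns become NULL. Walk through each task:
  - task 1 (Optimize): project_id=1 -> matches Phoenix
  - task 2 (Implement): project_id=2 -> matches Gamma
  - task 3 (Deploy): project_id=5 -> matches Aurora
  - task 4 (Refactor): project_id=NULL, no match -> kept with NULL
  - task 5 (Setup): project_id=2 -> matches Gamma
  - task 6 (Document): project_id=4 -> matches Helix
All 6 rows appear; 1 has NULL project.

SQL:
SELECT a.name, b.name AS project
FROM tasks a
LEFT JOIN projects b ON a.project_id = b.id

Result:
name      | project
----------+--------
Optimize  | Phoenix
Implement | Gamma  
Deploy    | Aurora 
Refactor  | NULL   
Setup     | Gamma  
Document  | Helix  


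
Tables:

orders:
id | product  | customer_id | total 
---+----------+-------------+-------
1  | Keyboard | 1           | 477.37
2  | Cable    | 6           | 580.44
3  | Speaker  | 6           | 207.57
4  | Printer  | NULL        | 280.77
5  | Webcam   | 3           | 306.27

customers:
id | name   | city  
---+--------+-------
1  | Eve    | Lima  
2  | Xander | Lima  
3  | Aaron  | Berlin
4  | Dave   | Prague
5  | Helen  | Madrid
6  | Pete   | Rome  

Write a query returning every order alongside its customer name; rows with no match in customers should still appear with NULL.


LEFT JOIN keeps every row from orders (the left table); where customer_id has no match in customers, the customer columns become NULL. Walk through each order:
  - order 1 (Keyboard): customer_id=1 -> matches Eve
  - order 2 (Cable): customer_id=6 -> matches Pete
  - order 3 (Speaker): customer_id=6 -> matches Pete
  - order 4 (Printer): customer_id=NULL, no match -> kept with NULL
  - order 5 (Webcam): customer_id=3 -> matches Aaron
All 5 rows appear; 1 has NULL customer.

SQL:
SELECT a.product, b.name AS customer
FROM orders a
LEFT JOIN customers b ON a.customer_id = b.id

Result:
product  | customer
---------+---------
Keyboard | Eve     
Cable    | Pete    
Speaker  | Pete    
Printer  | NULL    
Webcam   | Aaron   


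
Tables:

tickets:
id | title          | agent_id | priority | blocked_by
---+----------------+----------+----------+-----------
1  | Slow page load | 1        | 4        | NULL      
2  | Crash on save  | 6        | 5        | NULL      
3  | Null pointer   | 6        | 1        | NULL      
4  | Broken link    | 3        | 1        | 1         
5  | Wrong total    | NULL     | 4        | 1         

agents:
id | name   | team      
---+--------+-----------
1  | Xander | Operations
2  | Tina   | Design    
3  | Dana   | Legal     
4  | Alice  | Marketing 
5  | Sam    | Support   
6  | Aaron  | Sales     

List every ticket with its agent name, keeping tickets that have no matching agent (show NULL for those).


LEFT JOIN keeps every row from tickets (the left table); where agent_id has no match in agents, the agent columns become NULL. Walk through each ticket:
  - ticket 1 (Slow page load): agent_id=1 -> matches Xander
  - ticket 2 (Crash on save): agent_id=6 -> matches Aaron
  - ticket 3 (Null pointer): agent_id=6 -> matches Aaron
  - ticket 4 (Broken link): agent_id=3 -> matches Dana
  - ticket 5 (Wrong total): agent_id=NULL, no match -> kept with NULL
All 5 rows appear; 1 has NULL agent.

SQL:
SELECT a.title, b.name AS agent
FROM tickets a
LEFT JOIN agents b ON a.agent_id = b.id

Result:
title          | agent 
---------------+-------
Slow page load | Xander
Crash on save  | Aaron 
Null pointer   | Aaron 
Broken link    | Dana  
Wrong total    | NULL  


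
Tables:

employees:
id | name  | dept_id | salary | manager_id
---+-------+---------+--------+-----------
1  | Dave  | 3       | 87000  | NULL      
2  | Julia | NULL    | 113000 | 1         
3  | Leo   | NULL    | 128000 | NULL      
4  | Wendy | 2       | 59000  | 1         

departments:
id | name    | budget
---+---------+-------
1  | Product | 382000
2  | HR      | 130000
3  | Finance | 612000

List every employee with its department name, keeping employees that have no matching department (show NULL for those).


LEFT JOIN keeps every row from employees (the left table); where dept_id has no match in departments, the department columns become NULL. Walk through each employee:
  - employee 1 (Dave): dept_id=3 -> matches Finance
  - employee 2 (Julia): dept_id=NULL, no match -> kept with NULL
  - employee 3 (Leo): dept_id=NULL, no match -> kept with NULL
  - employee 4 (Wendy): dept_id=2 -> matches HR
All 4 rows appear; 2 have NULL department.

SQL:
SELECT a.name, b.name AS department
FROM employees a
LEFT JOIN departments b ON a.dept_id = b.id

Result:
name  | department
------+-----------
Dave  | Finance   
Julia | NULL      
Leo   | NULL      
Wendy | HR        


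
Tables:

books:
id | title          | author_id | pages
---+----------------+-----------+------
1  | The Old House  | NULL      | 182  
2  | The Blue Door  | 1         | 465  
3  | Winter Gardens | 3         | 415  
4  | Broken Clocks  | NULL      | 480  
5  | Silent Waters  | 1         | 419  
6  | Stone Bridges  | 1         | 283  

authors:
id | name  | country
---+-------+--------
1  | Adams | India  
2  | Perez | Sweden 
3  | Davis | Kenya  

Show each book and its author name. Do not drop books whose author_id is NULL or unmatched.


LEFT JOIN keeps every row from books (the left table); where author_id has no match in authors, the author columns become NULL. Walk through each book:
  - book 1 (The Old House): author_id=NULL, no match -> kept with NULL
  - book 2 (The Blue Door): author_id=1 -> matches Adams
  - book 3 (Winter Gardens): author_id=3 -> matches Davis
  - book 4 (Broken Clocks): author_id=NULL, no match -> kept with NULL
  - book 5 (Silent Waters): author_id=1 -> matches Adams
  - book 6 (Stone Bridges): author_id=1 -> matches Adams
All 6 rows appear; 2 have NULL author.

SQL:
SELECT a.title, b.name AS author
FROM books a
LEFT JOIN authors b ON a.author_id = b.id

Result:
title          | author
---------------+-------
The Old House  | NULL  
The Blue Door  | Adams 
Winter Gardens | Davis 
Broken Clocks  | NULL  
Silent Waters  | Adams 
Stone Bridges  | Adams 


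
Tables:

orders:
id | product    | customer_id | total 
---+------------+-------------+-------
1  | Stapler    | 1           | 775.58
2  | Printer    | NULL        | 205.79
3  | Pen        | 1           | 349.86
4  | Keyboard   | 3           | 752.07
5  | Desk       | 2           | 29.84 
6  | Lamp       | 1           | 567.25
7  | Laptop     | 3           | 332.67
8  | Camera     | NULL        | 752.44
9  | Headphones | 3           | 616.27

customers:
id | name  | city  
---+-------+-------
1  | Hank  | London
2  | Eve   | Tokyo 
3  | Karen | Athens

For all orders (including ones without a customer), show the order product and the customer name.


LEFT JOIN keeps every row from orders (the left table); where customer_id has no match in customers, the customer columns become NULL. Walk through each order:
  - order 1 (Stapler): customer_id=1 -> matches Hank
  - order 2 (Printer): customer_id=NULL, no match -> kept with NULL
  - order 3 (Pen): customer_id=1 -> matches Hank
  - order 4 (Keyboard): customer_id=3 -> matches Karen
  - order 5 (Desk): customer_id=2 -> matches Eve
  - order 6 (Lamp): customer_id=1 -> matches Hank
  - order 7 (Laptop): customer_id=3 -> matches Karen
  - order 8 (Camera): customer_id=NULL, no match -> kept with NULL
  - order 9 (Headphones): customer_id=3 -> matches Karen
All 9 rows appear; 2 have NULL customer.

SQL:
SELECT a.product, b.name AS customer
FROM orders a
LEFT JOIN customers b ON a.customer_id = b.id

Result:
product    | customer
-----------+---------
Stapler    | Hank    
Printer    | NULL    
Pen        | Hank    
Keyboard   | Karen   
Desk       | Eve     
Lamp       | Hank    
Laptop     | Karen   
Camera     | NULL    
Headphones | Karen   


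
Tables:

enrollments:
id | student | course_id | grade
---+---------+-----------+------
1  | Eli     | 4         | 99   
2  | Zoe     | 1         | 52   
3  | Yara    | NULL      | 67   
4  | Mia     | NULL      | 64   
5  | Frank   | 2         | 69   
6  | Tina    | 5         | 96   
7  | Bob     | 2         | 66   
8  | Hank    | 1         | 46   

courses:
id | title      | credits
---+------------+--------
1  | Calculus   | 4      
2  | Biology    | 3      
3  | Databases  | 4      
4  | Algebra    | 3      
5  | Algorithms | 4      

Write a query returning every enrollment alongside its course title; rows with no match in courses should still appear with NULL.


LEFT JOIN keeps every row from enrollments (the left table); where course_id has no match in courses, the course columns become NULL. Walk through each enrollment:
  - enrollment 1 (Eli): course_id=4 -> matches Algebra
  - enrollment 2 (Zoe): course_id=1 -> matches Calculus
  - enrollment 3 (Yara): course_id=NULL, no match -> kept with NULL
  - enrollment 4 (Mia): course_id=NULL, no match -> kept with NULL
  - enrollment 5 (Frank): course_id=2 -> matches Biology
  - enrollment 6 (Tina): course_id=5 -> matches Algorithms
  - enrollment 7 (Bob): course_id=2 -> matches Biology
  - enrollment 8 (Hank): course_id=1 -> matches Calculus
All 8 rows appear; 2 have NULL course.

SQL:
SELECT a.student, b.title AS course
FROM enrollments a
LEFT JOIN courses b ON a.course_id = b.id

Result:
student | course    
--------+-----------
Eli     | Algebra   
Zoe     | Calculus  
Yara    | NULL      
Mia     | NULL      
Frank   | Biology   
Tina    | Algorithms
Bob     | Biology   
Hank    | Calculus  


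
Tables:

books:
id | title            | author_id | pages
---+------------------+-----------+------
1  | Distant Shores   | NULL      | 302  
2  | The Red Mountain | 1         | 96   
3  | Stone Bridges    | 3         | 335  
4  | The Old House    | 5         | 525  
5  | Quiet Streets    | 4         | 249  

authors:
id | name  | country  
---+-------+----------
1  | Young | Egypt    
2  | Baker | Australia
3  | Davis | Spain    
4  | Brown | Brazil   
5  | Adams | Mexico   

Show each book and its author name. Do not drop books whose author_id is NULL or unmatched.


LEFT JOIN keeps every row from books (the left table); where author_id has no match in authors, the author columns become NULL. Walk through each book:
  - book 1 (Distant Shores): author_id=NULL, no match -> kept with NULL
  - book 2 (The Red Mountain): author_id=1 -> matches Young
  - book 3 (Stone Bridges): author_id=3 -> matches Davis
  - book 4 (The Old House): author_id=5 -> matches Adams
  - book 5 (Quiet Streets): author_id=4 -> matches Brown
All 5 rows appear; 1 has NULL author.

SQL:
SELECT a.title, b.name AS author
FROM books a
LEFT JOIN authors b ON a.author_id = b.id

Result:
title            | author
-----------------+-------
Distant Shores   | NULL  
The Red Mountain | Young 
Stone Bridges    | Davis 
The Old House    | Adams 
Quiet Streets    | Brown 


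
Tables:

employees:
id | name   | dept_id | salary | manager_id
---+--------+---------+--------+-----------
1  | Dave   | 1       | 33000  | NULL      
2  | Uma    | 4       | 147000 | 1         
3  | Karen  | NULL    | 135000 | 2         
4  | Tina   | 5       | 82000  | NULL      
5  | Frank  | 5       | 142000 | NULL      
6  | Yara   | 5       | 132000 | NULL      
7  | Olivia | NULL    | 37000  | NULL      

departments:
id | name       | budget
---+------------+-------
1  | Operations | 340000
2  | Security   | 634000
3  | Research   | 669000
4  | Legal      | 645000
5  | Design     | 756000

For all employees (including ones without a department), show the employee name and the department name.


LEFT JOIN keeps every row from employees (the left table); where dept_id has no match in departments, the department columns become NULL. Walk through each employee:
  - employee 1 (Dave): dept_id=1 -> matches Operations
  - employee 2 (Uma): dept_id=4 -> matches Legal
  - employee 3 (Karen): dept_id=NULL, no match -> kept with NULL
  - employee 4 (Tina): dept_id=5 -> matches Design
  - employee 5 (Frank): dept_id=5 -> matches Design
  - employee 6 (Yara): dept_id=5 -> matches Design
  - employee 7 (Olivia): dept_id=NULL, no match -> kept with NULL
All 7 rows appear; 2 have NULL department.

SQL:
SELECT a.name, b.name AS department
FROM employees a
LEFT JOIN departments b ON a.dept_id = b.id

Result:
name   | department
-------+-----------
Dave   | Operations
Uma    | Legal     
Karen  | NULL      
Tina   | Design    
Frank  | Design    
Yara   | Design    
Olivia | NULL      


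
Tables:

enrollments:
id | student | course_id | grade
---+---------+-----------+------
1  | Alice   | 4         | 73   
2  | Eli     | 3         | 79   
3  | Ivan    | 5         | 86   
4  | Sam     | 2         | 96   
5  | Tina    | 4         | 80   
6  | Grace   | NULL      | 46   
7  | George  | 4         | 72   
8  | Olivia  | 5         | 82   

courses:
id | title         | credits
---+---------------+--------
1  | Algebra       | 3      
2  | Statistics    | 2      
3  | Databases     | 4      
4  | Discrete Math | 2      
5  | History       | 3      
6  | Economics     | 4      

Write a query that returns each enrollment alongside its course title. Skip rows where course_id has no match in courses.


INNER JOIN keeps only enrollments rows whose course_id matches an id in courses. Walk through each enrollment:
  - enrollment 1 (Alice): course_id=4 -> matches Discrete Math
  - enrollment 2 (Eli): course_id=3 -> matches Databases
  - enrollment 3 (Ivan): course_id=5 -> matches History
  - enrollment 4 (Sam): course_id=2 -> matches Statistics
  - enrollment 5 (Tina): course_id=4 -> matches Discrete Math
  - enrollment 6 (Grace): course_id=NULL, no match -> dropped
  - enrollment 7 (George): course_id=4 -> matches Discrete Math
  - enrollment 8 (Olivia): course_id=5 -> matches History
So 1 of 8 rows is dropped.

SQL:
SELECT a.student, b.title AS course
FROM enrollments a
INNER JOIN courses b ON a.course_id = b.id

Result:
student | course       
--------+--------------
Alice   | Discrete Math
Eli     | Databases    
Ivan    | History      
Sam     | Statistics   
Tina    | Discrete Math
George  | Discrete Math
Olivia  | History      


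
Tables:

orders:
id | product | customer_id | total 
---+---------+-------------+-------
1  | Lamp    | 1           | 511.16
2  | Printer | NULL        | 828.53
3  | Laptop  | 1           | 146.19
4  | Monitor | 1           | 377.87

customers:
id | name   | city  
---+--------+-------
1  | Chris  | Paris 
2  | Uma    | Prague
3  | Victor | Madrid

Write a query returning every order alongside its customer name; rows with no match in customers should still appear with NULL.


LEFT JOIN keeps every row from orders (the left table); where customer_id has no match in customers, the customer columns become NULL. Walk through each order:
  - order 1 (Lamp): customer_id=1 -> matches Chris
  - order 2 (Printer): customer_id=NULL, no match -> kept with NULL
  - order 3 (Laptop): customer_id=1 -> matches Chris
  - order 4 (Monitor): customer_id=1 -> matches Chris
All 4 rows appear; 1 has NULL customer.

SQL:
SELECT a.product, b.name AS customer
FROM orders a
LEFT JOIN customers b ON a.customer_id = b.id

Result:
product | customer
--------+---------
Lamp    | Chris   
Printer | NULL    
Laptop  | Chris   
Monitor | Chris   


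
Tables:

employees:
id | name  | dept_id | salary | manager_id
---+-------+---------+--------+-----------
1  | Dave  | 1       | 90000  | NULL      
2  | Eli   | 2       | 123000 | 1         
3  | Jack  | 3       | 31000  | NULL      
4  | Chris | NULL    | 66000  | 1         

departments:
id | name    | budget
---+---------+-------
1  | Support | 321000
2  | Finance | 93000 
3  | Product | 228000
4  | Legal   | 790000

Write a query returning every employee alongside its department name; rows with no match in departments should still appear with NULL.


LEFT JOIN keeps every row from employees (the left table); where dept_id has no match in departments, the department columns become NULL. Walk through each employee:
  - employee 1 (Dave): dept_id=1 -> matches Support
  - employee 2 (Eli): dept_id=2 -> matches Finance
  - employee 3 (Jack): dept_id=3 -> matches Product
  - employee 4 (Chris): dept_id=NULL, no match -> kept with NULL
All 4 rows appear; 1 has NULL department.

SQL:
SELECT a.name, b.name AS department
FROM employees a
LEFT JOIN departments b ON a.dept_id = b.id

Result:
name  | department
------+-----------
Dave  | Support   
Eli   | Finance   
Jack  | Product   
Chris | NULL      


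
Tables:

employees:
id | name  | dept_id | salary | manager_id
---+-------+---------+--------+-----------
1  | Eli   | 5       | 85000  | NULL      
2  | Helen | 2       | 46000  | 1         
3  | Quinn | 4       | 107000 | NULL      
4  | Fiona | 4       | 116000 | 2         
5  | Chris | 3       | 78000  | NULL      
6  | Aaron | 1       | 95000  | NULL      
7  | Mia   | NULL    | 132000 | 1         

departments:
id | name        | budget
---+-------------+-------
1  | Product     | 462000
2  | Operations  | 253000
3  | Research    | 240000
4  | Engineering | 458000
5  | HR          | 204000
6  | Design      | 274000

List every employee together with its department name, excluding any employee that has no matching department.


INNER JOIN keeps only employees rows whose dept_id matches an id in departments. Walk through each employee:
  - employee 1 (Eli): dept_id=5 -> matches HR
  - employee 2 (Helen): dept_id=2 -> matches Operations
  - employee 3 (Quinn): dept_id=4 -> matches Engineering
  - employee 4 (Fiona): dept_id=4 -> matches Engineering
  - employee 5 (Chris): dept_id=3 -> matches Research
  - employee 6 (Aaron): dept_id=1 -> matches Product
  - employee 7 (Mia): dept_id=NULL, no match -> dropped
So 1 of 7 rows is dropped.

SQL:
SELECT a.name, b.name AS department
FROM employees a
INNER JOIN departments b ON a.dept_id = b.id

Result:
name  | department 
------+------------
Eli   | HR         
Helen | Operations 
Quinn | Engineering
Fiona | Engineering
Chris | Research   
Aaron | Product    


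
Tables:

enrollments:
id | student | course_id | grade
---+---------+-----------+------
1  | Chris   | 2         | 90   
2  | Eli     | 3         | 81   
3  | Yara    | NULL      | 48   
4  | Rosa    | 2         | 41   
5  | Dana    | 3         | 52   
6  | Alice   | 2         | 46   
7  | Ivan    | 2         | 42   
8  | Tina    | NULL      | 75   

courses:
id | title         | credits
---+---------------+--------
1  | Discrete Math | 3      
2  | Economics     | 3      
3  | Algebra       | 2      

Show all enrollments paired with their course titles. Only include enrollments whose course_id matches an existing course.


INNER JOIN keeps only enrollments rows whose course_id matches an id in courses. Walk through each enrollment:
  - enrollment 1 (Chris): course_id=2 -> matches Economics
  - enrollment 2 (Eli): course_id=3 -> matches Algebra
  - enrollment 3 (Yara): course_id=NULL, no match -> dropped
  - enrollment 4 (Rosa): course_id=2 -> matches Economics
  - enrollment 5 (Dana): course_id=3 -> matches Algebra
  - enrollment 6 (Alice): course_id=2 -> matches Economics
  - enrollment 7 (Ivan): course_id=2 -> matches Economics
  - enrollment 8 (Tina): course_id=NULL, no match -> dropped
So 2 of 8 rows are dropped.

SQL:
SELECT a.student, b.title AS course
FROM enrollments a
INNER JOIN courses b ON a.course_id = b.id

Result:
student | course   
--------+----------
Chris   | Economics
Eli     | Algebra  
Rosa    | Economics
Dana    | Algebra  
Alice   | Economics
Ivan    | Economics


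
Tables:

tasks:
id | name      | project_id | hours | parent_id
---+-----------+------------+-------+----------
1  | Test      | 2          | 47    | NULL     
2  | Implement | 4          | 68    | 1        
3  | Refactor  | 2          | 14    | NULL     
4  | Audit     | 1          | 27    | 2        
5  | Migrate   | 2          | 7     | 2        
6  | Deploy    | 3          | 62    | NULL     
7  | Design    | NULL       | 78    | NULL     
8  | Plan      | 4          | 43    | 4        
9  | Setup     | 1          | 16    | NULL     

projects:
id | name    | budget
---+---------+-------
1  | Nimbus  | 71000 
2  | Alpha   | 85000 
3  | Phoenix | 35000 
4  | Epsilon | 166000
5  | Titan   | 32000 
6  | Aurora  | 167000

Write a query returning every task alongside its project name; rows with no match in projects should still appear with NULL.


LEFT JOIN keeps every row from tasks (the left table); where project_id has no match in projects, the project columns become NULL. Walk through each task:
  - task 1 (Test): project_id=2 -> matches Alpha
  - task 2 (Implement): project_id=4 -> matches Epsilon
  - task 3 (Refactor): project_id=2 -> matches Alpha
  - task 4 (Audit): project_id=1 -> matches Nimbus
  - task 5 (Migrate): project_id=2 -> matches Alpha
  - task 6 (Deploy): project_id=3 -> matches Phoenix
  - task 7 (Design): project_id=NULL, no match -> kept with NULL
  - task 8 (Plan): project_id=4 -> matches Epsilon
  - task 9 (Setup): project_id=1 -> matches Nimbus
All 9 rows appear; 1 has NULL project.

SQL:
SELECT a.name, b.name AS project
FROM tasks a
LEFT JOIN projects b ON a.project_id = b.id

Result:
name      | project
----------+--------
Test      | Alpha  
Implement | Epsilon
Refactor  | Alpha  
Audit     | Nimbus 
Migrate   | Alpha  
Deploy    | Phoenix
Design    | NULL   
Plan      | Epsilon
Setup     | Nimbus 


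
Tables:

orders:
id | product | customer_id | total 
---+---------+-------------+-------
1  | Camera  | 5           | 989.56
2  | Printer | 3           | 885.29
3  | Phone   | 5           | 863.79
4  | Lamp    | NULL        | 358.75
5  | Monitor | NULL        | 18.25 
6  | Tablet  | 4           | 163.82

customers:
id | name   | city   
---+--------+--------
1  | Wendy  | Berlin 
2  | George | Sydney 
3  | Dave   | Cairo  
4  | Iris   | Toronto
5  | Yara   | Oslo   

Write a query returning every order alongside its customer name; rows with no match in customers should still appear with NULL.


LEFT JOIN keeps every row from orders (the left table); where customer_id has no match in customers, the customer columns become NULL. Walk through each order:
  - order 1 (Camera): customer_id=5 -> matches Yara
  - order 2 (Printer): customer_id=3 -> matches Dave
  - order 3 (Phone): customer_id=5 -> matches Yara
  - order 4 (Lamp): customer_id=NULL, no match -> kept with NULL
  - order 5 (Monitor): customer_id=NULL, no match -> kept with NULL
  - order 6 (Tablet): customer_id=4 -> matches Iris
All 6 rows appear; 2 have NULL customer.

SQL:
SELECT a.product, b.name AS customer
FROM orders a
LEFT JOIN customers b ON a.customer_id = b.id

Result:
product | customer
--------+---------
Camera  | Yara    
Printer | Dave    
Phone   | Yara    
Lamp    | NULL    
Monitor | NULL    
Tablet  | Iris    


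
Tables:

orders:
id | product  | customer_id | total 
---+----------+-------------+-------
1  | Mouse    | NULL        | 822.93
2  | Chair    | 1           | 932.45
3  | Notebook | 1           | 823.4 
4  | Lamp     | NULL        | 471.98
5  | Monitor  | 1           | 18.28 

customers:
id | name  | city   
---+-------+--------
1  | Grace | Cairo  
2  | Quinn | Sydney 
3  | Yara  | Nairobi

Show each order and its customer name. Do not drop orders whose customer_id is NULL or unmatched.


LEFT JOIN keeps every row from orders (the left table); where customer_id has no match in customers, the customer columns become NULL. Walk through each order:
  - order 1 (Mouse): customer_id=NULL, no match -> kept with NULL
  - order 2 (Chair): customer_id=1 -> matches Grace
  - order 3 (Notebook): customer_id=1 -> matches Grace
  - order 4 (Lamp): customer_id=NULL, no match -> kept with NULL
  - order 5 (Monitor): customer_id=1 -> matches Grace
All 5 rows appear; 2 have NULL customer.

SQL:
SELECT a.product, b.name AS customer
FROM orders a
LEFT JOIN customers b ON a.customer_id = b.id

Result:
product  | customer
---------+---------
Mouse    | NULL    
Chair    | Grace   
Notebook | Grace   
Lamp     | NULL    
Monitor  | Grace   


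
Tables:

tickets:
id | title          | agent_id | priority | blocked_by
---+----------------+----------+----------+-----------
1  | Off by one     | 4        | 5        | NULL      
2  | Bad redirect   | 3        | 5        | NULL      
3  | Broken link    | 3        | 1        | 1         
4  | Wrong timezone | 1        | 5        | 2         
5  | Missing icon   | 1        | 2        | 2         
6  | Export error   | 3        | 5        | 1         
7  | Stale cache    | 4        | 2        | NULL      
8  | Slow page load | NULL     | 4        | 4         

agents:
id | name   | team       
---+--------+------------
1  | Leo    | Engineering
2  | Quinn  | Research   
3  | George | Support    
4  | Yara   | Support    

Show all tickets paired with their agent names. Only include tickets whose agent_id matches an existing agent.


INNER JOIN keeps only tickets rows whose agent_id matches an id in agents. Walk through each ticket:
  - ticket 1 (Off by one): agent_id=4 -> matches Yara
  - ticket 2 (Bad redirect): agent_id=3 -> matches George
  - ticket 3 (Broken link): agent_id=3 -> matches George
  - ticket 4 (Wrong timezone): agent_id=1 -> matches Leo
  - ticket 5 (Missing icon): agent_id=1 -> matches Leo
  - ticket 6 (Export error): agent_id=3 -> matches George
  - ticket 7 (Stale cache): agent_id=4 -> matches Yara
  - ticket 8 (Slow page load): agent_id=NULL, no match -> dropped
So 1 of 8 rows is dropped.

SQL:
SELECT a.title, b.name AS agent
FROM tickets a
INNER JOIN agents b ON a.agent_id = b.id

Result:
title          | agent 
---------------+-------
Off by one     | Yara  
Bad redirect   | George
Broken link    | George
Wrong timezone | Leo   
Missing icon   | Leo   
Export error   | George
Stale cache    | Yara  


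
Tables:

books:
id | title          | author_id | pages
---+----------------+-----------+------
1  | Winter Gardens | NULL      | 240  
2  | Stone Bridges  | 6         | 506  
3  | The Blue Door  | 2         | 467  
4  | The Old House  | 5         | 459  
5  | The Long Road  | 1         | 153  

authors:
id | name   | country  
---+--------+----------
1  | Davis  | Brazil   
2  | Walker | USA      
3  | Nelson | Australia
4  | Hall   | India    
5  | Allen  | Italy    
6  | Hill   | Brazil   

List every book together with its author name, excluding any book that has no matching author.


INNER JOIN keeps only books rows whose author_id matches an id in authors. Walk through each book:
  - book 1 (Winter Gardens): author_id=NULL, no match -> dropped
  - book 2 (Stone Bridges): author_id=6 -> matches Hill
  - book 3 (The Blue Door): author_id=2 -> matches Walker
  - book 4 (The Old House): author_id=5 -> matches Allen
  - book 5 (The Long Road): author_id=1 -> matches Davis
So 1 of 5 rows is dropped.

SQL:
SELECT a.title, b.name AS author
FROM books a
INNER JOIN authors b ON a.author_id = b.id

Result:
title         | author
--------------+-------
Stone Bridges | Hill  
The Blue Door | Walker
The Old House | Allen 
The Long Road | Davis 


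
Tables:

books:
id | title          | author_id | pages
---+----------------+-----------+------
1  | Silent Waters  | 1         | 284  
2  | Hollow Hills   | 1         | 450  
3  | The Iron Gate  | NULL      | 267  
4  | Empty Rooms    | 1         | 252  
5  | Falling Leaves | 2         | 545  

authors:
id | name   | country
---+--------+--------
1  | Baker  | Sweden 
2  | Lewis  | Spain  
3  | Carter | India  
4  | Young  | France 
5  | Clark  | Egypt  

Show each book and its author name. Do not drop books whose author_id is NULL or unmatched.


LEFT JOIN keeps every row from books (the left table); where author_id has no match in authors, the author columns become NULL. Walk through each book:
  - book 1 (Silent Waters): author_id=1 -> matches Baker
  - book 2 (Hollow Hills): author_id=1 -> matches Baker
  - book 3 (The Iron Gate): author_id=NULL, no match -> kept with NULL
  - book 4 (Empty Rooms): author_id=1 -> matches Baker
  - book 5 (Falling Leaves): author_id=2 -> matches Lewis
All 5 rows appear; 1 has NULL author.

SQL:
SELECT a.title, b.name AS author
FROM books a
LEFT JOIN authors b ON a.author_id = b.id

Result:
title          | author
---------------+-------
Silent Waters  | Baker 
Hollow Hills   | Baker 
The Iron Gate  | NULL  
Empty Rooms    | Baker 
Falling Leaves | Lewis 


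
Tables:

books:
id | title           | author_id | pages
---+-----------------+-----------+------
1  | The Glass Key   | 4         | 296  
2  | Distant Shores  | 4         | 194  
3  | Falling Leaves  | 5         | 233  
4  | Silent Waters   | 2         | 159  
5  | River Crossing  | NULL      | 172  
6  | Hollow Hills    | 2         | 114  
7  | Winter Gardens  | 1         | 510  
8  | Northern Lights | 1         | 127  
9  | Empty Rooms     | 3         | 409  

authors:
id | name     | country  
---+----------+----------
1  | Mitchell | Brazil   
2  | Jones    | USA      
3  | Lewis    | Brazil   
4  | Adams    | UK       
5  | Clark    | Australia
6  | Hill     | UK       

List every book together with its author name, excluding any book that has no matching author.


INNER JOIN keeps only books rows whose author_id matches an id in authors. Walk through each book:
  - book 1 (The Glass Key): author_id=4 -> matches Adams
  - book 2 (Distant Shores): author_id=4 -> matches Adams
  - book 3 (Falling Leaves): author_id=5 -> matches Clark
  - book 4 (Silent Waters): author_id=2 -> matches Jones
  - book 5 (River Crossing): author_id=NULL, no match -> dropped
  - book 6 (Hollow Hills): author_id=2 -> matches Jones
  - book 7 (Winter Gardens): author_id=1 -> matches Mitchell
  - book 8 (Northern Lights): author_id=1 -> matches Mitchell
  - book 9 (Empty Rooms): author_id=3 -> matches Lewis
So 1 of 9 rows is dropped.

SQL:
SELECT a.title, b.name AS author
FROM books a
INNER JOIN authors b ON a.author_id = b.id

Result:
title           | author  
----------------+---------
The Glass Key   | Adams   
Distant Shores  | Adams   
Falling Leaves  | Clark   
Silent Waters   | Jones   
Hollow Hills    | Jones   
Winter Gardens  | Mitchell
Northern Lights | Mitchell
Empty Rooms     | Lewis   


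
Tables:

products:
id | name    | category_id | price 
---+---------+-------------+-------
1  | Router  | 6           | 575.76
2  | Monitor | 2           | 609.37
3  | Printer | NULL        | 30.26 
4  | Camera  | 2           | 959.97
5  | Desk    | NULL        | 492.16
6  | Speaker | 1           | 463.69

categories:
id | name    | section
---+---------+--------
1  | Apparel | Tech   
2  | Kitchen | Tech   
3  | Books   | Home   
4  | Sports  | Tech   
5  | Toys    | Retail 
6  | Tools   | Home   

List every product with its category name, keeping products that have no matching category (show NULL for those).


LEFT JOIN keeps every row from products (the left table); where category_id has no match in categories, the category columns become NULL. Walk through each product:
  - product 1 (Router): category_id=6 -> matches Tools
  - product 2 (Monitor): category_id=2 -> matches Kitchen
  - product 3 (Printer): category_id=NULL, no match -> kept with NULL
  - product 4 (Camera): category_id=2 -> matches Kitchen
  - product 5 (Desk): category_id=NULL, no match -> kept with NULL
  - product 6 (Speaker): category_id=1 -> matches Apparel
All 6 rows appear; 2 have NULL category.

SQL:
SELECT a.name, b.name AS category
FROM products a
LEFT JOIN categories b ON a.category_id = b.id

Result:
name    | category
--------+---------
Router  | Tools   
Monitor | Kitchen 
Printer | NULL    
Camera  | Kitchen 
Desk    | NULL    
Speaker | Apparel 


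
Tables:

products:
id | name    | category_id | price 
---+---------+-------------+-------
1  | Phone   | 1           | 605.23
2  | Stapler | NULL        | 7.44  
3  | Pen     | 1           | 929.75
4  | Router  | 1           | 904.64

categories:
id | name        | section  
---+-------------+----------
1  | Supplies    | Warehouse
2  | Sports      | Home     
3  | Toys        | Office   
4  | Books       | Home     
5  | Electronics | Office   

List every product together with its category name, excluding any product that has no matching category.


INNER JOIN keeps only products rows whose category_id matches an id in categories. Walk through each product:
  - product 1 (Phone): category_id=1 -> matches Supplies
  - product 2 (Stapler): category_id=NULL, no match -> dropped
  - product 3 (Pen): category_id=1 -> matches Supplies
  - product 4 (Router): category_id=1 -> matches Supplies
So 1 of 4 rows is dropped.

SQL:
SELECT a.name, b.name AS category
FROM products a
INNER JOIN categories b ON a.category_id = b.id

Result:
name   | category
-------+---------
Phone  | Supplies
Pen    | Supplies
Router | Supplies


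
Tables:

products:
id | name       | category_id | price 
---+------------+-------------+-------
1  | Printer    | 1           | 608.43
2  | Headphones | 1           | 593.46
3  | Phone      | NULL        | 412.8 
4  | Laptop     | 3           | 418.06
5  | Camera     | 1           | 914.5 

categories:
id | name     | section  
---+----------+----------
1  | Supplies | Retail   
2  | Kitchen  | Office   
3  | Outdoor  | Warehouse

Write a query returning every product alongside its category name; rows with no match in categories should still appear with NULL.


LEFT JOIN keeps every row from products (the left table); where category_id has no match in categories, the category columns become NULL. Walk through each product:
  - product 1 (Printer): category_id=1 -> matches Supplies
  - product 2 (Headphones): category_id=1 -> matches Supplies
  - product 3 (Phone): category_id=NULL, no match -> kept with NULL
  - product 4 (Laptop): category_id=3 -> matches Outdoor
  - product 5 (Camera): category_id=1 -> matches Supplies
All 5 rows appear; 1 has NULL category.

SQL:
SELECT a.name, b.name AS category
FROM products a
LEFT JOIN categories b ON a.category_id = b.id

Result:
name       | category
-----------+---------
Printer    | Supplies
Headphones | Supplies
Phone      | NULL    
Laptop     | Outdoor 
Camera     | Supplies


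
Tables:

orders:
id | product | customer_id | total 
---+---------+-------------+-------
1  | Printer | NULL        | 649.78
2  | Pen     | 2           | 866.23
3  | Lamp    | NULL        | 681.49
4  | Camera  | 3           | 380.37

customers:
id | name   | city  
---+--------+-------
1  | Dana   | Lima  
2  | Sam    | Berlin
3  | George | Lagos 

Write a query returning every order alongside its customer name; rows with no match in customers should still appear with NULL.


LEFT JOIN keeps every row from orders (the left table); where customer_id has no match in customers, the customer columns become NULL. Walk through each order:
  - order 1 (Printer): customer_id=NULL, no match -> kept with NULL
  - order 2 (Pen): customer_id=2 -> matches Sam
  - order 3 (Lamp): customer_id=NULL, no match -> kept with NULL
  - order 4 (Camera): customer_id=3 -> matches George
All 4 rows appear; 2 have NULL customer.

SQL:
SELECT a.product, b.name AS customer
FROM orders a
LEFT JOIN customers b ON a.customer_id = b.id

Result:
product | customer
--------+---------
Printer | NULL    
Pen     | Sam     
Lamp    | NULL    
Camera  | George  


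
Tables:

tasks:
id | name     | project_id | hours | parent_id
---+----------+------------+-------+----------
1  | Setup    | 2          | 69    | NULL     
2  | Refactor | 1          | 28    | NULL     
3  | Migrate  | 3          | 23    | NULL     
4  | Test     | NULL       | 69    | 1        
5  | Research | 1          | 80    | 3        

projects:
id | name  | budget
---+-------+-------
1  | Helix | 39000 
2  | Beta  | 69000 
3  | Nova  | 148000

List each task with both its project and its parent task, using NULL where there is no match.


Two LEFT JOINs from the same base table tasks: one to projects via project_id, one to tasks itself via parent_id. Both are LEFT so every task is preserved.
Match against projects:
  - task 1 (Setup): project_id=2 -> matches Beta
  - task 2 (Refactor): project_id=1 -> matches Helix
  - task 3 (Migrate): project_id=3 -> matches Nova
  - task 4 (Test): project_id=NULL, no match -> kept with NULL
  - task 5 (Research): project_id=1 -> matches Helix
Match against tasks (self):
  - task 1 (Setup): parent_id=NULL -> NULL
  - task 2 (Refactor): parent_id=NULL -> NULL
  - task 3 (Migrate): parent_id=NULL -> NULL
  - task 4 (Test): parent_id=1 -> Setup
  - task 5 (Research): parent_id=3 -> Migrate

SQL:
SELECT a.name, b.name AS project, c.name AS parent
FROM tasks a
LEFT JOIN projects b ON a.project_id = b.id
LEFT JOIN tasks c ON a.parent_id = c.id

Result:
name     | project | parent 
---------+---------+--------
Setup    | Beta    | NULL   
Refactor | Helix   | NULL   
Migrate  | Nova    | NULL   
Test     | NULL    | Setup  
Research | Helix   | Migrate


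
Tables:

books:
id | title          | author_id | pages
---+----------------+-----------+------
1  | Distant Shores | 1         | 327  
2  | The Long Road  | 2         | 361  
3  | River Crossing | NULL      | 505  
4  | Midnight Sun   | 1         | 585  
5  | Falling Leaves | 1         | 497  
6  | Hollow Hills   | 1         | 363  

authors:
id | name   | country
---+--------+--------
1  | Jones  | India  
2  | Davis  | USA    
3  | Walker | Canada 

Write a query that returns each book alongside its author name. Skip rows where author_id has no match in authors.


INNER JOIN keeps only books rows whose author_id matches an id in authors. Walk through each book:
  - book 1 (Distant Shores): author_id=1 -> matches Jones
  - book 2 (The Long Road): author_id=2 -> matches Davis
  - book 3 (River Crossing): author_id=NULL, no match -> dropped
  - book 4 (Midnight Sun): author_id=1 -> matches Jones
  - book 5 (Falling Leaves): author_id=1 -> matches Jones
  - book 6 (Hollow Hills): author_id=1 -> matches Jones
So 1 of 6 rows is dropped.

SQL:
SELECT a.title, b.name AS author
FROM books a
INNER JOIN authors b ON a.author_id = b.id

Result:
title          | author
---------------+-------
Distant Shores | Jones 
The Long Road  | Davis 
Midnight Sun   | Jones 
Falling Leaves | Jones 
Hollow Hills   | Jones 
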